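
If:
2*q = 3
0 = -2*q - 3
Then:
No Solution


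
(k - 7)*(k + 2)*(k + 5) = k^3 - 39*k - 70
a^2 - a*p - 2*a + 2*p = (a - 2)*(a - p)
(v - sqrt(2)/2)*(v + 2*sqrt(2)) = v^2 + 3*sqrt(2)*v/2 - 2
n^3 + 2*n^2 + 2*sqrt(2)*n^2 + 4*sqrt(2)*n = n*(n + 2)*(n + 2*sqrt(2))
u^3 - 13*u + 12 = (u - 3)*(u - 1)*(u + 4)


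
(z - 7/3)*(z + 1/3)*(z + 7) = z^3 + 5*z^2 - 133*z/9 - 49/9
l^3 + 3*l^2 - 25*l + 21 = (l - 3)*(l - 1)*(l + 7)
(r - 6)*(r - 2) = r^2 - 8*r + 12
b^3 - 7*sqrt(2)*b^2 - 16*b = b*(b - 8*sqrt(2))*(b + sqrt(2))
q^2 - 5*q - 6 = (q - 6)*(q + 1)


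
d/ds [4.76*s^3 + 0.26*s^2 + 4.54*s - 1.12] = 14.28*s^2 + 0.52*s + 4.54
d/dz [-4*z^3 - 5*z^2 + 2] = 2*z*(-6*z - 5)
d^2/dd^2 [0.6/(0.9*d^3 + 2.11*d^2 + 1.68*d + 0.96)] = (-(3.24*d + 2.532)*(0.9*d^3 + 2.11*d^2 + 1.68*d + 0.96) + 0.6*(2.7*d^2 + 4.22*d + 1.68)*(5.4*d^2 + 8.44*d + 3.36))/(0.9*d^3 + 2.11*d^2 + 1.68*d + 0.96)^3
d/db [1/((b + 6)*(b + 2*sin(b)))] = -(b + (b + 6)*(2*cos(b) + 1) + 2*sin(b))/((b + 6)^2*(b + 2*sin(b))^2)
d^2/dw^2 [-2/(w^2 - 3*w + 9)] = 4*(w^2 - 3*w - (2*w - 3)^2 + 9)/(w^2 - 3*w + 9)^3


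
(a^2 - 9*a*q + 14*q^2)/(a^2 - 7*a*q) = (a - 2*q)/a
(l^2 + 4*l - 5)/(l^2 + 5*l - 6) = (l + 5)/(l + 6)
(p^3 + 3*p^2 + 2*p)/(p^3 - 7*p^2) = (p^2 + 3*p + 2)/(p*(p - 7))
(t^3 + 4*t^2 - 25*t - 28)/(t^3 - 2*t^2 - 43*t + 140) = (t + 1)/(t - 5)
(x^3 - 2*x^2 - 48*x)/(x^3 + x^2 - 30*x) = (x - 8)/(x - 5)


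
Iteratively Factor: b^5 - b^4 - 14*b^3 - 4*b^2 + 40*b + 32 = (b + 1)*(b^4 - 2*b^3 - 12*b^2 + 8*b + 32) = (b - 4)*(b + 1)*(b^3 + 2*b^2 - 4*b - 8) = (b - 4)*(b + 1)*(b + 2)*(b^2 - 4) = (b - 4)*(b - 2)*(b + 1)*(b + 2)*(b + 2)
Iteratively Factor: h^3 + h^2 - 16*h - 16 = (h - 4)*(h^2 + 5*h + 4) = (h - 4)*(h + 4)*(h + 1)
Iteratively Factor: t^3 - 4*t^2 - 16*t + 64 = (t + 4)*(t^2 - 8*t + 16) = (t - 4)*(t + 4)*(t - 4)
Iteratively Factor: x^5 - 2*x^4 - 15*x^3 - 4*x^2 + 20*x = (x - 5)*(x^4 + 3*x^3 - 4*x) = x*(x - 5)*(x^3 + 3*x^2 - 4) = x*(x - 5)*(x - 1)*(x^2 + 4*x + 4) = x*(x - 5)*(x - 1)*(x + 2)*(x + 2)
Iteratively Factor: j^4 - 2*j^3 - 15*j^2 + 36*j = (j - 3)*(j^3 + j^2 - 12*j) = j*(j - 3)*(j^2 + j - 12) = j*(j - 3)*(j + 4)*(j - 3)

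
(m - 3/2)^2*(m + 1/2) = m^3 - 5*m^2/2 + 3*m/4 + 9/8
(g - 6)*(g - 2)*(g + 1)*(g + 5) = g^4 - 2*g^3 - 31*g^2 + 32*g + 60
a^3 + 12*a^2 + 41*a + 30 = (a + 1)*(a + 5)*(a + 6)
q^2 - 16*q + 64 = (q - 8)^2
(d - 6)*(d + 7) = d^2 + d - 42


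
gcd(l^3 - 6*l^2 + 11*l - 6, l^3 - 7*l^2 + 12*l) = l - 3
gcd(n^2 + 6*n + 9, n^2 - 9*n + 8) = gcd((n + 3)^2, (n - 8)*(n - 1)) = 1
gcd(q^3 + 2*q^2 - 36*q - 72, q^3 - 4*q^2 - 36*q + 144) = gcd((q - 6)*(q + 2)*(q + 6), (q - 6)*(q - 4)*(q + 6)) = q^2 - 36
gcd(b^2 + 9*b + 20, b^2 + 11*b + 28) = b + 4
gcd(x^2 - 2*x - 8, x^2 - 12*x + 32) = x - 4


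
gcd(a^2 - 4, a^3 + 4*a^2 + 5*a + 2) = a + 2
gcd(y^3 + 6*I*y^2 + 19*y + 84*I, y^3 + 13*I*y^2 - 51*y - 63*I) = y^2 + 10*I*y - 21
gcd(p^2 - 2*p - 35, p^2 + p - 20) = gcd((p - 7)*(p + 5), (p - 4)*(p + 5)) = p + 5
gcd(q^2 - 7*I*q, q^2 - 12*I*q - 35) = q - 7*I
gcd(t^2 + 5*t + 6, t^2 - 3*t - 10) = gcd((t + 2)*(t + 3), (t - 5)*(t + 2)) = t + 2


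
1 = 1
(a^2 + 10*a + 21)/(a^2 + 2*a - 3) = (a + 7)/(a - 1)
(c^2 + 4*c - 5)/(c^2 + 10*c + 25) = (c - 1)/(c + 5)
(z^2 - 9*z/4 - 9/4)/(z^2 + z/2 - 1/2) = (4*z^2 - 9*z - 9)/(2*(2*z^2 + z - 1))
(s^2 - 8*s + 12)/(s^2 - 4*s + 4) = (s - 6)/(s - 2)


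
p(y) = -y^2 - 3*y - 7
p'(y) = -2*y - 3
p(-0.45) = -5.85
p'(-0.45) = -2.10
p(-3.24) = -7.78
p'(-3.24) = 3.48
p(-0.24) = -6.34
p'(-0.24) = -2.52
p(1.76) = -15.38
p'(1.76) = -6.52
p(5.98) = -60.70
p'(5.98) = -14.96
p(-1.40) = -4.76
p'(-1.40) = -0.20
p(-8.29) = -50.85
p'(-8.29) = 13.58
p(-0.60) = -5.56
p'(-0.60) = -1.80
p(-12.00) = -115.00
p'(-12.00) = 21.00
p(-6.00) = -25.00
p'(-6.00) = 9.00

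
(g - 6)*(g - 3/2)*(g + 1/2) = g^3 - 7*g^2 + 21*g/4 + 9/2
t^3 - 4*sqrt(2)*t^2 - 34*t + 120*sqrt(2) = (t - 5*sqrt(2))*(t - 3*sqrt(2))*(t + 4*sqrt(2))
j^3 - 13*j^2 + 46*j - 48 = (j - 8)*(j - 3)*(j - 2)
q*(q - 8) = q^2 - 8*q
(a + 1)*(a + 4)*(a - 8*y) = a^3 - 8*a^2*y + 5*a^2 - 40*a*y + 4*a - 32*y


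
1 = 1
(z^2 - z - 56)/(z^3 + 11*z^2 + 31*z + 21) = (z - 8)/(z^2 + 4*z + 3)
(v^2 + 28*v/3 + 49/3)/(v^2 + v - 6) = (v^2 + 28*v/3 + 49/3)/(v^2 + v - 6)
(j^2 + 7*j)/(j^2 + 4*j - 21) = j/(j - 3)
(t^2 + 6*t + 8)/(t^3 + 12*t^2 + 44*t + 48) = 1/(t + 6)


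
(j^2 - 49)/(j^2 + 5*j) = (j^2 - 49)/(j*(j + 5))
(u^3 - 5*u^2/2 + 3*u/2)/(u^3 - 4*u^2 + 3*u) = (u - 3/2)/(u - 3)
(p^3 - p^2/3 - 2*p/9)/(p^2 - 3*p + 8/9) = p*(9*p^2 - 3*p - 2)/(9*p^2 - 27*p + 8)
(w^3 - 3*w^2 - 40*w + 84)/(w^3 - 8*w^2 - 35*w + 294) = (w - 2)/(w - 7)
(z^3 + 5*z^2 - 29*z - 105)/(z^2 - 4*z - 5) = (z^2 + 10*z + 21)/(z + 1)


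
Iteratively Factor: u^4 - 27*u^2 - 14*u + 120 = (u - 2)*(u^3 + 2*u^2 - 23*u - 60) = (u - 2)*(u + 3)*(u^2 - u - 20) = (u - 5)*(u - 2)*(u + 3)*(u + 4)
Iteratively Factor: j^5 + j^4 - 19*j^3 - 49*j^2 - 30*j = (j - 5)*(j^4 + 6*j^3 + 11*j^2 + 6*j) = (j - 5)*(j + 2)*(j^3 + 4*j^2 + 3*j) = (j - 5)*(j + 1)*(j + 2)*(j^2 + 3*j) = (j - 5)*(j + 1)*(j + 2)*(j + 3)*(j)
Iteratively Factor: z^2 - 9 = (z + 3)*(z - 3)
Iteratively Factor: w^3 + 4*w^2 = (w)*(w^2 + 4*w) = w^2*(w + 4)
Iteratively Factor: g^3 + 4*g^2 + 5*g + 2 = (g + 1)*(g^2 + 3*g + 2) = (g + 1)^2*(g + 2)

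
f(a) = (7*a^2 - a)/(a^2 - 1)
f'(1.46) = -13.52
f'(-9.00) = 0.03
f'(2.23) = -1.60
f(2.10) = 8.44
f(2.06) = 8.52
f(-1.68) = 11.76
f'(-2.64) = 1.26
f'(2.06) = -2.24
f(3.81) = 7.24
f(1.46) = 11.90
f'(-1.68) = 8.23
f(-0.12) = -0.22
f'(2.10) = -2.06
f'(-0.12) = 2.77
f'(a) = -2*a*(7*a^2 - a)/(a^2 - 1)^2 + (14*a - 1)/(a^2 - 1) = (a^2 - 14*a + 1)/(a^4 - 2*a^2 + 1)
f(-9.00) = 7.20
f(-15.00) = 7.10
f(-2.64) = 8.61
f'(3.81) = -0.21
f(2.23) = 8.20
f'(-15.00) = 0.01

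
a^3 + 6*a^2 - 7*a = a*(a - 1)*(a + 7)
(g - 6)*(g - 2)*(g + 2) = g^3 - 6*g^2 - 4*g + 24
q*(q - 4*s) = q^2 - 4*q*s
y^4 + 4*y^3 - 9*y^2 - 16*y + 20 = (y - 2)*(y - 1)*(y + 2)*(y + 5)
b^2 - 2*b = b*(b - 2)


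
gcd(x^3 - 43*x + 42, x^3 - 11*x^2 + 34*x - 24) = x^2 - 7*x + 6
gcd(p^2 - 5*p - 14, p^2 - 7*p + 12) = 1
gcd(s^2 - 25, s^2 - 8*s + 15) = s - 5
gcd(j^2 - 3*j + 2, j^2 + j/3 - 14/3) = j - 2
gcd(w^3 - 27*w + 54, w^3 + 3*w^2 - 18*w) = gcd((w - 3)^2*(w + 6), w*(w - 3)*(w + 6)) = w^2 + 3*w - 18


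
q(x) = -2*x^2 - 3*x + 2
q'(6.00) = -27.00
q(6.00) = -88.00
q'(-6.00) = 21.00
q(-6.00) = -52.00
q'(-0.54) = -0.84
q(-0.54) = 3.04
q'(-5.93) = 20.72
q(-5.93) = -50.54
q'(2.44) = -12.76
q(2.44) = -17.23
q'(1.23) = -7.92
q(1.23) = -4.72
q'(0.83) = -6.32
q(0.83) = -1.87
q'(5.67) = -25.68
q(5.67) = -79.31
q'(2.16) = -11.64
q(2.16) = -13.81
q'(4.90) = -22.60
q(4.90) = -60.72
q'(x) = -4*x - 3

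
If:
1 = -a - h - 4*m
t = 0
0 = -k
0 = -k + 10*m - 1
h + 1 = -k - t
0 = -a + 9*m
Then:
No Solution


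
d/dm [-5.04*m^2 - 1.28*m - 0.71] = -10.08*m - 1.28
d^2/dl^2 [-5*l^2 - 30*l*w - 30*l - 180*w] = -10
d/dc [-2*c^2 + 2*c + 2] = 2 - 4*c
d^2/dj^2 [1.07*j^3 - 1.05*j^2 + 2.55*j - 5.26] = 6.42*j - 2.1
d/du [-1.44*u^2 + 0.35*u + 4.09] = 0.35 - 2.88*u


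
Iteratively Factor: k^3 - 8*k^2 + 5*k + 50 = (k - 5)*(k^2 - 3*k - 10) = (k - 5)^2*(k + 2)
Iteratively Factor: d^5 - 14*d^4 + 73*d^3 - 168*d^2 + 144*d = (d - 4)*(d^4 - 10*d^3 + 33*d^2 - 36*d) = (d - 4)*(d - 3)*(d^3 - 7*d^2 + 12*d) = (d - 4)^2*(d - 3)*(d^2 - 3*d) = (d - 4)^2*(d - 3)^2*(d)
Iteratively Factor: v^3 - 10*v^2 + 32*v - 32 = (v - 4)*(v^2 - 6*v + 8) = (v - 4)^2*(v - 2)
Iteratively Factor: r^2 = (r)*(r)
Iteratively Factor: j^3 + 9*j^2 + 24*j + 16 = (j + 4)*(j^2 + 5*j + 4) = (j + 4)^2*(j + 1)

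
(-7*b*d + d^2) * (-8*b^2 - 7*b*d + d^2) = 56*b^3*d + 41*b^2*d^2 - 14*b*d^3 + d^4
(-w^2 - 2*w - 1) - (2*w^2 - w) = -3*w^2 - w - 1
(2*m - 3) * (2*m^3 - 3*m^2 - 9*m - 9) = 4*m^4 - 12*m^3 - 9*m^2 + 9*m + 27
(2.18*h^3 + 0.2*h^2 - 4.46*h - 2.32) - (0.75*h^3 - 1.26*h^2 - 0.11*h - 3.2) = 1.43*h^3 + 1.46*h^2 - 4.35*h + 0.88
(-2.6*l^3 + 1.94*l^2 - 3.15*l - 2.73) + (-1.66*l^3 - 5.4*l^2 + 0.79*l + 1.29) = -4.26*l^3 - 3.46*l^2 - 2.36*l - 1.44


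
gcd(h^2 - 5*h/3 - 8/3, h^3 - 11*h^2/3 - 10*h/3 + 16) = h - 8/3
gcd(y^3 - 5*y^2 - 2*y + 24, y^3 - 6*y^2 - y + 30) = y^2 - y - 6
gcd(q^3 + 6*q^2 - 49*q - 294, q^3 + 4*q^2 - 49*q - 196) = q^2 - 49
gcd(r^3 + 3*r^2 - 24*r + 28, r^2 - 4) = r - 2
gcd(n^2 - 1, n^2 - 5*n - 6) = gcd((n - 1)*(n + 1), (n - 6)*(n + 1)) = n + 1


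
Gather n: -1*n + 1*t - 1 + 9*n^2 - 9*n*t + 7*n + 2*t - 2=9*n^2 + n*(6 - 9*t) + 3*t - 3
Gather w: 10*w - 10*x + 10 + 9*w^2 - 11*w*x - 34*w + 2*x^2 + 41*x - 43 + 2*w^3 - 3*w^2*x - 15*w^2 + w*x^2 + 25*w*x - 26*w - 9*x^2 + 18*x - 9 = 2*w^3 + w^2*(-3*x - 6) + w*(x^2 + 14*x - 50) - 7*x^2 + 49*x - 42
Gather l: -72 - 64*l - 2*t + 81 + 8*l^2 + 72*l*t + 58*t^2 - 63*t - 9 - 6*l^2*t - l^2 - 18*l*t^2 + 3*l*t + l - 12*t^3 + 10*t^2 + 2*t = l^2*(7 - 6*t) + l*(-18*t^2 + 75*t - 63) - 12*t^3 + 68*t^2 - 63*t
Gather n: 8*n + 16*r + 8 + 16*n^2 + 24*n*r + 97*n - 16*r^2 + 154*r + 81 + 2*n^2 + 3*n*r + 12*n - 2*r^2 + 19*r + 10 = 18*n^2 + n*(27*r + 117) - 18*r^2 + 189*r + 99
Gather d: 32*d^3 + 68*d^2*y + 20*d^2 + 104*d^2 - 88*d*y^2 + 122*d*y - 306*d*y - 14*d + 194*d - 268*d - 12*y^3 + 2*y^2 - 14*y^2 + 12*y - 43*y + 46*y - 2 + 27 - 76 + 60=32*d^3 + d^2*(68*y + 124) + d*(-88*y^2 - 184*y - 88) - 12*y^3 - 12*y^2 + 15*y + 9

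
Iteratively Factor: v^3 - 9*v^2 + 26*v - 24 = (v - 2)*(v^2 - 7*v + 12) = (v - 3)*(v - 2)*(v - 4)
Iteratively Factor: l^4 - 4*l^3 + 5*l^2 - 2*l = (l)*(l^3 - 4*l^2 + 5*l - 2) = l*(l - 1)*(l^2 - 3*l + 2) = l*(l - 2)*(l - 1)*(l - 1)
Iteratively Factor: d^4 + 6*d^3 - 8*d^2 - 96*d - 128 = (d + 4)*(d^3 + 2*d^2 - 16*d - 32) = (d + 2)*(d + 4)*(d^2 - 16) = (d - 4)*(d + 2)*(d + 4)*(d + 4)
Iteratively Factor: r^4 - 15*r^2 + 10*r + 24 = (r - 2)*(r^3 + 2*r^2 - 11*r - 12) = (r - 2)*(r + 1)*(r^2 + r - 12) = (r - 2)*(r + 1)*(r + 4)*(r - 3)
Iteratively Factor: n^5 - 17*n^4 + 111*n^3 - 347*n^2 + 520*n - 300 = (n - 5)*(n^4 - 12*n^3 + 51*n^2 - 92*n + 60) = (n - 5)*(n - 3)*(n^3 - 9*n^2 + 24*n - 20) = (n - 5)^2*(n - 3)*(n^2 - 4*n + 4) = (n - 5)^2*(n - 3)*(n - 2)*(n - 2)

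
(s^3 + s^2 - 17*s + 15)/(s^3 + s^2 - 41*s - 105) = (s^2 - 4*s + 3)/(s^2 - 4*s - 21)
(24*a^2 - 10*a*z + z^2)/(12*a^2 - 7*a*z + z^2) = (-6*a + z)/(-3*a + z)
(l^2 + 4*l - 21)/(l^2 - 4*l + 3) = (l + 7)/(l - 1)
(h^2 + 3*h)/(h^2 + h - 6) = h/(h - 2)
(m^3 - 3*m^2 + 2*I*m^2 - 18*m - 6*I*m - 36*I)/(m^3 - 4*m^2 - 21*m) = (m^2 + 2*m*(-3 + I) - 12*I)/(m*(m - 7))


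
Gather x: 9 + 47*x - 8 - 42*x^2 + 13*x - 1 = -42*x^2 + 60*x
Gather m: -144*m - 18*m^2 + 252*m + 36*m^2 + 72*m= 18*m^2 + 180*m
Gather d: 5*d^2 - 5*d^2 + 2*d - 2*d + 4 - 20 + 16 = 0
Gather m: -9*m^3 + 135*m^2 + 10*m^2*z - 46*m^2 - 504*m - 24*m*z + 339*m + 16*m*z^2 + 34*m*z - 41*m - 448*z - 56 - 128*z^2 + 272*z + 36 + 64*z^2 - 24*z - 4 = -9*m^3 + m^2*(10*z + 89) + m*(16*z^2 + 10*z - 206) - 64*z^2 - 200*z - 24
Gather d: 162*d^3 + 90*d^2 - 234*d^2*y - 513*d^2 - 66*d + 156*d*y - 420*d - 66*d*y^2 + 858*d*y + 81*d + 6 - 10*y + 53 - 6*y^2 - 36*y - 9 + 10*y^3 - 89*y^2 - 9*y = 162*d^3 + d^2*(-234*y - 423) + d*(-66*y^2 + 1014*y - 405) + 10*y^3 - 95*y^2 - 55*y + 50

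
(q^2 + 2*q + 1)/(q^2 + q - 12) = (q^2 + 2*q + 1)/(q^2 + q - 12)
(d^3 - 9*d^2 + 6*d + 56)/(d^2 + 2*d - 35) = (d^3 - 9*d^2 + 6*d + 56)/(d^2 + 2*d - 35)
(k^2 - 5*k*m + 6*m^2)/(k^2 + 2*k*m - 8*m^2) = (k - 3*m)/(k + 4*m)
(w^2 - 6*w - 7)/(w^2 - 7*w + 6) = (w^2 - 6*w - 7)/(w^2 - 7*w + 6)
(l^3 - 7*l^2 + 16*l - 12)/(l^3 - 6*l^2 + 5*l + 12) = (l^2 - 4*l + 4)/(l^2 - 3*l - 4)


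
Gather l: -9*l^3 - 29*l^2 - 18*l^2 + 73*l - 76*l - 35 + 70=-9*l^3 - 47*l^2 - 3*l + 35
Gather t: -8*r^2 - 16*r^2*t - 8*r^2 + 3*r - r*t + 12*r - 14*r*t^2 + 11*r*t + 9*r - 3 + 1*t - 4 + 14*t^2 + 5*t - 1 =-16*r^2 + 24*r + t^2*(14 - 14*r) + t*(-16*r^2 + 10*r + 6) - 8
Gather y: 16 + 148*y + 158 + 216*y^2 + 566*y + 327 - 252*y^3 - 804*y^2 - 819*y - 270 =-252*y^3 - 588*y^2 - 105*y + 231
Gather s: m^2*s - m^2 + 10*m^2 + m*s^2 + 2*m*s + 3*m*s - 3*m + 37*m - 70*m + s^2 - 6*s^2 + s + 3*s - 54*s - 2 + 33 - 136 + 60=9*m^2 - 36*m + s^2*(m - 5) + s*(m^2 + 5*m - 50) - 45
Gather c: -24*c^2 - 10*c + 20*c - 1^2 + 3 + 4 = -24*c^2 + 10*c + 6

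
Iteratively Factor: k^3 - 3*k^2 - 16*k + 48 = (k - 3)*(k^2 - 16) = (k - 3)*(k + 4)*(k - 4)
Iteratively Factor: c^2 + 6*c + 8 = (c + 2)*(c + 4)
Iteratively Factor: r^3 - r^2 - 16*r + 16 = (r - 1)*(r^2 - 16) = (r - 4)*(r - 1)*(r + 4)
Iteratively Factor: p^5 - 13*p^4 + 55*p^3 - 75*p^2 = (p - 3)*(p^4 - 10*p^3 + 25*p^2) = (p - 5)*(p - 3)*(p^3 - 5*p^2) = p*(p - 5)*(p - 3)*(p^2 - 5*p) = p^2*(p - 5)*(p - 3)*(p - 5)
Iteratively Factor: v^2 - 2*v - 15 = (v + 3)*(v - 5)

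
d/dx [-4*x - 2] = -4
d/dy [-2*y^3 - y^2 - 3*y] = -6*y^2 - 2*y - 3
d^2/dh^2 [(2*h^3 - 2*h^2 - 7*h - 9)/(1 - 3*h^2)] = 2*(57*h^3 + 261*h^2 + 57*h + 29)/(27*h^6 - 27*h^4 + 9*h^2 - 1)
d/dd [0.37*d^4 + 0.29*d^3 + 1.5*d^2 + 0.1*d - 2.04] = 1.48*d^3 + 0.87*d^2 + 3.0*d + 0.1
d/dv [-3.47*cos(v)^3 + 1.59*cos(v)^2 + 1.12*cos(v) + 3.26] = (10.41*cos(v)^2 - 3.18*cos(v) - 1.12)*sin(v)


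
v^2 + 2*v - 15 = (v - 3)*(v + 5)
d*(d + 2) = d^2 + 2*d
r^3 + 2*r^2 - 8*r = r*(r - 2)*(r + 4)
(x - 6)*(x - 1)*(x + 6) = x^3 - x^2 - 36*x + 36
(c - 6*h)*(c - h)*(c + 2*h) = c^3 - 5*c^2*h - 8*c*h^2 + 12*h^3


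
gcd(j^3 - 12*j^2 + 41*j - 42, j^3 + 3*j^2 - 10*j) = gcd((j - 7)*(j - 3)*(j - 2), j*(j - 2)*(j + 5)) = j - 2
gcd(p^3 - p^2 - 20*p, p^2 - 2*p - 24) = p + 4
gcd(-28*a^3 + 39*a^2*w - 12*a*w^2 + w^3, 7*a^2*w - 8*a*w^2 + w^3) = 7*a^2 - 8*a*w + w^2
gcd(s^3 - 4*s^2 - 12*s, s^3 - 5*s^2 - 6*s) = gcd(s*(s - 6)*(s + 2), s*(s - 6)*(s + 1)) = s^2 - 6*s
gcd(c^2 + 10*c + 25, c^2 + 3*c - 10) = c + 5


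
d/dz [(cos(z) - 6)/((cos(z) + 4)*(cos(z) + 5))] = (cos(z)^2 - 12*cos(z) - 74)*sin(z)/((cos(z) + 4)^2*(cos(z) + 5)^2)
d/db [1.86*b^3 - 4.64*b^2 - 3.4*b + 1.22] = 5.58*b^2 - 9.28*b - 3.4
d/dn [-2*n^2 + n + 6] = 1 - 4*n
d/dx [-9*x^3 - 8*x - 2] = -27*x^2 - 8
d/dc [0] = 0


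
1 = 1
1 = 1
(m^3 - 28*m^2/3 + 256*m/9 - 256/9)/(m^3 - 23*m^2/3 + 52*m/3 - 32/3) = (m - 8/3)/(m - 1)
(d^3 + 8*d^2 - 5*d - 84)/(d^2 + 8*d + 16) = (d^2 + 4*d - 21)/(d + 4)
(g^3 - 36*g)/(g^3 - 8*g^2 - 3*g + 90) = g*(g + 6)/(g^2 - 2*g - 15)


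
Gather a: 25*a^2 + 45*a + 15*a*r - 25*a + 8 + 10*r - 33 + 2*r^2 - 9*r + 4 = 25*a^2 + a*(15*r + 20) + 2*r^2 + r - 21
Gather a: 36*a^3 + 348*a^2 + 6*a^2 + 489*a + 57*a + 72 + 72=36*a^3 + 354*a^2 + 546*a + 144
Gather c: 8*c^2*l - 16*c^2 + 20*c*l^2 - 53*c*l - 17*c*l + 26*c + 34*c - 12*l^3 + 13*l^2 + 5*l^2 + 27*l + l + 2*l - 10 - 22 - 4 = c^2*(8*l - 16) + c*(20*l^2 - 70*l + 60) - 12*l^3 + 18*l^2 + 30*l - 36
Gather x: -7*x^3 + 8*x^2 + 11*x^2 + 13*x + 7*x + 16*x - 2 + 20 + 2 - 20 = -7*x^3 + 19*x^2 + 36*x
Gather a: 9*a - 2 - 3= 9*a - 5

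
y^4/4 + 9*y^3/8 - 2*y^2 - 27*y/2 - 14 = (y/4 + 1)*(y - 7/2)*(y + 2)^2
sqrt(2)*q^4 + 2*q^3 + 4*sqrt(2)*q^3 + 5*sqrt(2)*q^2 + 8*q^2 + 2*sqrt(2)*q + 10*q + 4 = (q + 1)*(q + 2)*(q + sqrt(2))*(sqrt(2)*q + sqrt(2))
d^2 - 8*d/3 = d*(d - 8/3)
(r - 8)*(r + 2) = r^2 - 6*r - 16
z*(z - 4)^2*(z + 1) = z^4 - 7*z^3 + 8*z^2 + 16*z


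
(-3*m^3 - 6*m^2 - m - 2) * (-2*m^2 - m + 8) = 6*m^5 + 15*m^4 - 16*m^3 - 43*m^2 - 6*m - 16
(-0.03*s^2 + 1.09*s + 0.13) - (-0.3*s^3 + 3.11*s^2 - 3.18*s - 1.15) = 0.3*s^3 - 3.14*s^2 + 4.27*s + 1.28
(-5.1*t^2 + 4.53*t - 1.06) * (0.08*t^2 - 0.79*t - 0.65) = -0.408*t^4 + 4.3914*t^3 - 0.3485*t^2 - 2.1071*t + 0.689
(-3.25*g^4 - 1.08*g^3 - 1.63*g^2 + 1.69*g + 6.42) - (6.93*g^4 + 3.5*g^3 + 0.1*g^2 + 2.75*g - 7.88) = -10.18*g^4 - 4.58*g^3 - 1.73*g^2 - 1.06*g + 14.3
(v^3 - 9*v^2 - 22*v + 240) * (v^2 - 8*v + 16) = v^5 - 17*v^4 + 66*v^3 + 272*v^2 - 2272*v + 3840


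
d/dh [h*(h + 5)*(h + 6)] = 3*h^2 + 22*h + 30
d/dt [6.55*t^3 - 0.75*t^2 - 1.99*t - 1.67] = 19.65*t^2 - 1.5*t - 1.99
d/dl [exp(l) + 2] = exp(l)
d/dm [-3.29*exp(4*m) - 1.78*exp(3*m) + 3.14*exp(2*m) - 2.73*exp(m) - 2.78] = (-13.16*exp(3*m) - 5.34*exp(2*m) + 6.28*exp(m) - 2.73)*exp(m)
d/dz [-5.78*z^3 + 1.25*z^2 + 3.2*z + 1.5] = -17.34*z^2 + 2.5*z + 3.2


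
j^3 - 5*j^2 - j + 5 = (j - 5)*(j - 1)*(j + 1)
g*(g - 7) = g^2 - 7*g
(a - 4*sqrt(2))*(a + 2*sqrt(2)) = a^2 - 2*sqrt(2)*a - 16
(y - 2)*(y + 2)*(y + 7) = y^3 + 7*y^2 - 4*y - 28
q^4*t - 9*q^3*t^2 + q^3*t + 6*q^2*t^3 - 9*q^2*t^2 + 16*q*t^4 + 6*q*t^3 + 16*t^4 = (q - 8*t)*(q - 2*t)*(q + t)*(q*t + t)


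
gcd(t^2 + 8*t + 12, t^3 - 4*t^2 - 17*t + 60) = 1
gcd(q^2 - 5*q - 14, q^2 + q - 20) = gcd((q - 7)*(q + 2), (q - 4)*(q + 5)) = 1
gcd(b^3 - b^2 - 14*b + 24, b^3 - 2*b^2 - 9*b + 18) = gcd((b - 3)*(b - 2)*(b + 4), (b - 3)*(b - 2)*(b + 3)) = b^2 - 5*b + 6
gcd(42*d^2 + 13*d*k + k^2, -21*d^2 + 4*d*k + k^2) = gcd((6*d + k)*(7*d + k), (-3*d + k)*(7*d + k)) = 7*d + k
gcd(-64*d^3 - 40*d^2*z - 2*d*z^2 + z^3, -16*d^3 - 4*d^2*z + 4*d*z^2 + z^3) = 8*d^2 + 6*d*z + z^2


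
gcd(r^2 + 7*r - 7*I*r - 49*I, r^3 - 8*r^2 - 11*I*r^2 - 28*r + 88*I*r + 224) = r - 7*I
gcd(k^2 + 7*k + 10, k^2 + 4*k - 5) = k + 5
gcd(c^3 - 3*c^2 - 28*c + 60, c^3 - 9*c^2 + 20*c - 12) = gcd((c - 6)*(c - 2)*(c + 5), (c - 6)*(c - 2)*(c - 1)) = c^2 - 8*c + 12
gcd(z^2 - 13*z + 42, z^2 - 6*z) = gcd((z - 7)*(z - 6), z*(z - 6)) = z - 6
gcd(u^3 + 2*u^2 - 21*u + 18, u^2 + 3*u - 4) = u - 1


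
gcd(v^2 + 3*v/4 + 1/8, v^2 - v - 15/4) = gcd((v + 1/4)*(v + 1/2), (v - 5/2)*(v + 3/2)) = 1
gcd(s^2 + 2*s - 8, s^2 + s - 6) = s - 2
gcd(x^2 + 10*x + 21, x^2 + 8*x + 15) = x + 3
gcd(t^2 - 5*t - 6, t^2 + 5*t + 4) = t + 1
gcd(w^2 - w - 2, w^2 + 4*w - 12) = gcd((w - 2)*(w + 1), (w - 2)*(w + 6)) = w - 2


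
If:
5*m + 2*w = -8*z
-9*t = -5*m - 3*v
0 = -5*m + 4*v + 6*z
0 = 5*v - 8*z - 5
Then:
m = 62*z/25 + 4/5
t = 86*z/45 + 7/9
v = 8*z/5 + 1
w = -51*z/5 - 2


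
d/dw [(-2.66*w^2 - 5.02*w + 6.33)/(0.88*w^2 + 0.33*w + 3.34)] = (3.5398*w^2 - 28.9096*w - 18.8557)/(0.7744*w^4 + 0.5808*w^3 + 5.9873*w^2 + 2.2044*w + 11.1556)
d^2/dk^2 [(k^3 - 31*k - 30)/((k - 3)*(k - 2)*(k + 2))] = 6*(k^6 - 27*k^5 + 9*k^4 + 123*k^3 + 546*k^2 - 972*k - 1016)/(k^9 - 9*k^8 + 15*k^7 + 81*k^6 - 276*k^5 - 108*k^4 + 1232*k^3 - 720*k^2 - 1728*k + 1728)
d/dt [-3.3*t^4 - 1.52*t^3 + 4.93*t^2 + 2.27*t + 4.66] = -13.2*t^3 - 4.56*t^2 + 9.86*t + 2.27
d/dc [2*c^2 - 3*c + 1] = 4*c - 3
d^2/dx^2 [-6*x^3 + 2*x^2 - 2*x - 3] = 4 - 36*x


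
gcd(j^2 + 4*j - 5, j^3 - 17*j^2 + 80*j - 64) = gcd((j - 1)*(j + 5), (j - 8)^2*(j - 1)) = j - 1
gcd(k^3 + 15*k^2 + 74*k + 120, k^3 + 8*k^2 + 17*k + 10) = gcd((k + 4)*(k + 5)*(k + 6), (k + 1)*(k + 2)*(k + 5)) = k + 5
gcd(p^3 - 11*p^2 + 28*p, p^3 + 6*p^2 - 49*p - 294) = p - 7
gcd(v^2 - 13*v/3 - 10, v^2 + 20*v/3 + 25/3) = v + 5/3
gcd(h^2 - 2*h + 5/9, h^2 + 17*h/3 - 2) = h - 1/3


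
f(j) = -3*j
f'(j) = -3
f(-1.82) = 5.46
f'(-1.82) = -3.00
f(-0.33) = 0.99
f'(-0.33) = -3.00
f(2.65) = -7.95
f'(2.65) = -3.00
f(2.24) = -6.72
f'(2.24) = -3.00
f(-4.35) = 13.05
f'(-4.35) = -3.00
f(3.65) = -10.95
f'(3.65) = -3.00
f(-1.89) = 5.67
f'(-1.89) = -3.00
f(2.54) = -7.62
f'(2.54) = -3.00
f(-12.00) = 36.00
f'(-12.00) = -3.00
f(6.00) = -18.00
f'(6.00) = -3.00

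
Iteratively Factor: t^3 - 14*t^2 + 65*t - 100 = (t - 5)*(t^2 - 9*t + 20) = (t - 5)*(t - 4)*(t - 5)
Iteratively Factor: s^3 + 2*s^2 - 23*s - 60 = (s + 3)*(s^2 - s - 20) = (s - 5)*(s + 3)*(s + 4)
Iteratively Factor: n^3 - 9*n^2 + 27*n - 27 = (n - 3)*(n^2 - 6*n + 9) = (n - 3)^2*(n - 3)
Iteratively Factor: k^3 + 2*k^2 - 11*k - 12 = (k - 3)*(k^2 + 5*k + 4) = (k - 3)*(k + 4)*(k + 1)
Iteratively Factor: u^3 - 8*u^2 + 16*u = (u)*(u^2 - 8*u + 16) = u*(u - 4)*(u - 4)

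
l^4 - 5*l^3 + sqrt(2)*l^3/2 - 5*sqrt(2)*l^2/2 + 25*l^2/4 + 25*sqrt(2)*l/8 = l*(l - 5/2)^2*(l + sqrt(2)/2)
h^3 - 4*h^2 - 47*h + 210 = (h - 6)*(h - 5)*(h + 7)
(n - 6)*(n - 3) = n^2 - 9*n + 18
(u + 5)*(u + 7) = u^2 + 12*u + 35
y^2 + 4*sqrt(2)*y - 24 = (y - 2*sqrt(2))*(y + 6*sqrt(2))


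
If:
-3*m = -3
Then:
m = 1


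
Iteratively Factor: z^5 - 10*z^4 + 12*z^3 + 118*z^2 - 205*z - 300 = (z - 5)*(z^4 - 5*z^3 - 13*z^2 + 53*z + 60) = (z - 5)^2*(z^3 - 13*z - 12) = (z - 5)^2*(z + 1)*(z^2 - z - 12) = (z - 5)^2*(z - 4)*(z + 1)*(z + 3)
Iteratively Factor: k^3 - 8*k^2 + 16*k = (k)*(k^2 - 8*k + 16) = k*(k - 4)*(k - 4)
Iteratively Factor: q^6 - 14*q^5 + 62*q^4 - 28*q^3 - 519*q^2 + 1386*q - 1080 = (q - 2)*(q^5 - 12*q^4 + 38*q^3 + 48*q^2 - 423*q + 540) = (q - 2)*(q + 3)*(q^4 - 15*q^3 + 83*q^2 - 201*q + 180) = (q - 3)*(q - 2)*(q + 3)*(q^3 - 12*q^2 + 47*q - 60) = (q - 3)^2*(q - 2)*(q + 3)*(q^2 - 9*q + 20) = (q - 4)*(q - 3)^2*(q - 2)*(q + 3)*(q - 5)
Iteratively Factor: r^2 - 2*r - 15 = (r + 3)*(r - 5)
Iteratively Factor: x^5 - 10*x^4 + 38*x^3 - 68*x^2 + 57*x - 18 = (x - 1)*(x^4 - 9*x^3 + 29*x^2 - 39*x + 18) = (x - 2)*(x - 1)*(x^3 - 7*x^2 + 15*x - 9) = (x - 2)*(x - 1)^2*(x^2 - 6*x + 9) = (x - 3)*(x - 2)*(x - 1)^2*(x - 3)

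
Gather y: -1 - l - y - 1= -l - y - 2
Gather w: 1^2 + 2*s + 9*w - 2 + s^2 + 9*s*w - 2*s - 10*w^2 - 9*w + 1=s^2 + 9*s*w - 10*w^2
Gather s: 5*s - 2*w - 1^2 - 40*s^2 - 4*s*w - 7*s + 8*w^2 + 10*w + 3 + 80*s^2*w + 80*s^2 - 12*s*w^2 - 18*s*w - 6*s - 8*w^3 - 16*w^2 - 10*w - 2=s^2*(80*w + 40) + s*(-12*w^2 - 22*w - 8) - 8*w^3 - 8*w^2 - 2*w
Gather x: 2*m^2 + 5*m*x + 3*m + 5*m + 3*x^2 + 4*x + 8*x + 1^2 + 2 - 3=2*m^2 + 8*m + 3*x^2 + x*(5*m + 12)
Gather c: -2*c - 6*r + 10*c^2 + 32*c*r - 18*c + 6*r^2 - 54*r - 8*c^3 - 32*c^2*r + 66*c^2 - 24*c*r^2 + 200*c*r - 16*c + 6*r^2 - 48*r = -8*c^3 + c^2*(76 - 32*r) + c*(-24*r^2 + 232*r - 36) + 12*r^2 - 108*r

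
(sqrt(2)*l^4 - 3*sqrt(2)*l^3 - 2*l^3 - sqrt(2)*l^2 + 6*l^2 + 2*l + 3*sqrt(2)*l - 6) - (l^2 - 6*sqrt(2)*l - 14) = sqrt(2)*l^4 - 3*sqrt(2)*l^3 - 2*l^3 - sqrt(2)*l^2 + 5*l^2 + 2*l + 9*sqrt(2)*l + 8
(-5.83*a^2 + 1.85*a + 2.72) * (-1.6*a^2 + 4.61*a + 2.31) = 9.328*a^4 - 29.8363*a^3 - 9.2908*a^2 + 16.8127*a + 6.2832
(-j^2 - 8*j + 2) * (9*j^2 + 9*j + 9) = -9*j^4 - 81*j^3 - 63*j^2 - 54*j + 18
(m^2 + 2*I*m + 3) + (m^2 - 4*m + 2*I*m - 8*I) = 2*m^2 - 4*m + 4*I*m + 3 - 8*I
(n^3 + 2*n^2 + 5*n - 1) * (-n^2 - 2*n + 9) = -n^5 - 4*n^4 + 9*n^2 + 47*n - 9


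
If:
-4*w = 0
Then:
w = 0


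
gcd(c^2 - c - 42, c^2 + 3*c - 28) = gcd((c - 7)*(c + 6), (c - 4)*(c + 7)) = 1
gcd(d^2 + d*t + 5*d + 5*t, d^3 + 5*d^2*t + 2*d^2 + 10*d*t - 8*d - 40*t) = 1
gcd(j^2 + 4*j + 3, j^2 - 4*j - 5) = j + 1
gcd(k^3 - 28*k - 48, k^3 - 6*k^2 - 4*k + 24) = k^2 - 4*k - 12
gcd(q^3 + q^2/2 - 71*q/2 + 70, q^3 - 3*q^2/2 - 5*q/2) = q - 5/2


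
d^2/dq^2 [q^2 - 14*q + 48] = 2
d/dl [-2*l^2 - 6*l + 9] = -4*l - 6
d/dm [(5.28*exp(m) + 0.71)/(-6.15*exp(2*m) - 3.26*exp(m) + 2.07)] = (32.472*exp(2*m) + 8.733*exp(m) + 13.2442)*exp(m)/(37.8225*exp(4*m) + 40.098*exp(3*m) - 14.8334*exp(2*m) - 13.4964*exp(m) + 4.2849)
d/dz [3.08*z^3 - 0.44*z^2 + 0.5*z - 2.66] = 9.24*z^2 - 0.88*z + 0.5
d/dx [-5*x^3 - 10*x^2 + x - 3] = -15*x^2 - 20*x + 1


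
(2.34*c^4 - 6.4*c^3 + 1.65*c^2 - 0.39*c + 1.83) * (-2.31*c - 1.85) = -5.4054*c^5 + 10.455*c^4 + 8.0285*c^3 - 2.1516*c^2 - 3.5058*c - 3.3855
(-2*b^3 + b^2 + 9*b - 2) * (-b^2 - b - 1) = 2*b^5 + b^4 - 8*b^3 - 8*b^2 - 7*b + 2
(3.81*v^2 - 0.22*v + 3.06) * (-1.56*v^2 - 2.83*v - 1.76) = -5.9436*v^4 - 10.4391*v^3 - 10.8566*v^2 - 8.2726*v - 5.3856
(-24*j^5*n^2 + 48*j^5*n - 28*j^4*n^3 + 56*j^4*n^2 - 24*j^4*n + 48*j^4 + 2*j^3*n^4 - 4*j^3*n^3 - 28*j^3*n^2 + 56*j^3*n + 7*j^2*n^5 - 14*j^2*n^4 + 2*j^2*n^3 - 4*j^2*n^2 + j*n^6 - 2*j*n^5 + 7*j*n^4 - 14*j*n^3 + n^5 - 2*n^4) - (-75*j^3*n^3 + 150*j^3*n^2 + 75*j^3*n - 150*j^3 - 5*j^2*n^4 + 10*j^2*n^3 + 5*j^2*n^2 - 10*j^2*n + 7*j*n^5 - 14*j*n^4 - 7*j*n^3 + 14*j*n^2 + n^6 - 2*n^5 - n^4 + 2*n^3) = -24*j^5*n^2 + 48*j^5*n - 28*j^4*n^3 + 56*j^4*n^2 - 24*j^4*n + 48*j^4 + 2*j^3*n^4 + 71*j^3*n^3 - 178*j^3*n^2 - 19*j^3*n + 150*j^3 + 7*j^2*n^5 - 9*j^2*n^4 - 8*j^2*n^3 - 9*j^2*n^2 + 10*j^2*n + j*n^6 - 9*j*n^5 + 21*j*n^4 - 7*j*n^3 - 14*j*n^2 - n^6 + 3*n^5 - n^4 - 2*n^3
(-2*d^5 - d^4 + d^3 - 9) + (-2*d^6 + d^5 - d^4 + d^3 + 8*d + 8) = -2*d^6 - d^5 - 2*d^4 + 2*d^3 + 8*d - 1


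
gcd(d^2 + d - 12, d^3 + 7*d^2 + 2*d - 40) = d + 4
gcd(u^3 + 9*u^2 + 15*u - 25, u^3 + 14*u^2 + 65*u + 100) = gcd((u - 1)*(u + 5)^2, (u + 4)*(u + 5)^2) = u^2 + 10*u + 25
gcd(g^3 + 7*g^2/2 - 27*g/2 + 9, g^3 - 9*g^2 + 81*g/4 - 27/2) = g - 3/2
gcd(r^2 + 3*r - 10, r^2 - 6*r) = 1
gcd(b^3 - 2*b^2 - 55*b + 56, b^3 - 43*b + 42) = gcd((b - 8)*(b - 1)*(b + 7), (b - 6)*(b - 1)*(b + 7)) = b^2 + 6*b - 7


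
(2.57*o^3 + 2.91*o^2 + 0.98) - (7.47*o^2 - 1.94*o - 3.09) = 2.57*o^3 - 4.56*o^2 + 1.94*o + 4.07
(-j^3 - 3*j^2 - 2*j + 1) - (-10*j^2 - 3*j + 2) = -j^3 + 7*j^2 + j - 1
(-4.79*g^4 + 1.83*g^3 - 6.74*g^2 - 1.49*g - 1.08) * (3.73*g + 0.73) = -17.8667*g^5 + 3.3292*g^4 - 23.8043*g^3 - 10.4779*g^2 - 5.1161*g - 0.7884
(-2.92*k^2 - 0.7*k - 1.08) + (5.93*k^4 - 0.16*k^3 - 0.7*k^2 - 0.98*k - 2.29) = 5.93*k^4 - 0.16*k^3 - 3.62*k^2 - 1.68*k - 3.37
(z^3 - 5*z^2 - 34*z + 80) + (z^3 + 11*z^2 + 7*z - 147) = 2*z^3 + 6*z^2 - 27*z - 67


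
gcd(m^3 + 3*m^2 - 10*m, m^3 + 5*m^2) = m^2 + 5*m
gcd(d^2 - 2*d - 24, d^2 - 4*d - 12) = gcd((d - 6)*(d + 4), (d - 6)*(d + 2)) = d - 6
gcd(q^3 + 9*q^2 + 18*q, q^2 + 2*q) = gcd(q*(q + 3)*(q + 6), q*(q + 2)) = q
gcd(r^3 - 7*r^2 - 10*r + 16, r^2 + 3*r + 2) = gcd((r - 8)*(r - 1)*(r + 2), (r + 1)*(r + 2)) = r + 2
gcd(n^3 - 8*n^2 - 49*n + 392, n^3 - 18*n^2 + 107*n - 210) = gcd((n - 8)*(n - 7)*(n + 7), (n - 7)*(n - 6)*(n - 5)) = n - 7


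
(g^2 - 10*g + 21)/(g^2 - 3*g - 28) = (g - 3)/(g + 4)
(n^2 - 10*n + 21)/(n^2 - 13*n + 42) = (n - 3)/(n - 6)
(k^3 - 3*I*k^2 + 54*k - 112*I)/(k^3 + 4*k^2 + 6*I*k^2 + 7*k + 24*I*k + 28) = (k^2 - 10*I*k - 16)/(k^2 + k*(4 - I) - 4*I)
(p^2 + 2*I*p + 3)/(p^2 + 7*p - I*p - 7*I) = (p + 3*I)/(p + 7)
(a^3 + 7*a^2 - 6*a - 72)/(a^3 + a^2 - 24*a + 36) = (a + 4)/(a - 2)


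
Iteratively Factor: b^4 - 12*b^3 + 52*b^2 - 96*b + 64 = (b - 2)*(b^3 - 10*b^2 + 32*b - 32) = (b - 4)*(b - 2)*(b^2 - 6*b + 8) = (b - 4)*(b - 2)^2*(b - 4)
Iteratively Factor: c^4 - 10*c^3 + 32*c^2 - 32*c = (c - 4)*(c^3 - 6*c^2 + 8*c) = (c - 4)^2*(c^2 - 2*c) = (c - 4)^2*(c - 2)*(c)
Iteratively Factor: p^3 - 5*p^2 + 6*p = (p)*(p^2 - 5*p + 6) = p*(p - 2)*(p - 3)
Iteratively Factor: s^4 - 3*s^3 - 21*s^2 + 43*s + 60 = (s + 1)*(s^3 - 4*s^2 - 17*s + 60) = (s - 5)*(s + 1)*(s^2 + s - 12) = (s - 5)*(s - 3)*(s + 1)*(s + 4)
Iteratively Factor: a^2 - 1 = (a - 1)*(a + 1)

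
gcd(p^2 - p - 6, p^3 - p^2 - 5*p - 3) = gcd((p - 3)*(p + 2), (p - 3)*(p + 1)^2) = p - 3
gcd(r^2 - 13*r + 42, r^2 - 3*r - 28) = r - 7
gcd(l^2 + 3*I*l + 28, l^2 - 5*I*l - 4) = l - 4*I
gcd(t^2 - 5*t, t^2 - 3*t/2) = t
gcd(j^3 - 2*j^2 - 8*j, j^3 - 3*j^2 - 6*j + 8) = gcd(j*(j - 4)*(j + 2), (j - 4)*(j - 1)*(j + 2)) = j^2 - 2*j - 8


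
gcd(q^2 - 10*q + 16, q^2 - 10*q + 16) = q^2 - 10*q + 16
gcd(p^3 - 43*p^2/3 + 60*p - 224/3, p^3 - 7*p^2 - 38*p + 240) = p - 8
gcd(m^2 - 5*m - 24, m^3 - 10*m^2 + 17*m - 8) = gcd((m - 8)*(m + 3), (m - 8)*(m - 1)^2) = m - 8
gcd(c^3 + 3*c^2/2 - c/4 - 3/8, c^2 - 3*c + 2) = 1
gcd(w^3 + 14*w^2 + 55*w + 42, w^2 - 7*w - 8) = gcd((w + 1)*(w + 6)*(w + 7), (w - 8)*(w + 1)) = w + 1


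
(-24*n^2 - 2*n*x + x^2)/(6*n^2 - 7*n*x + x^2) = (4*n + x)/(-n + x)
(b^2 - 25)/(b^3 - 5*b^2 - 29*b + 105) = (b - 5)/(b^2 - 10*b + 21)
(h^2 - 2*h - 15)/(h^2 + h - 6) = (h - 5)/(h - 2)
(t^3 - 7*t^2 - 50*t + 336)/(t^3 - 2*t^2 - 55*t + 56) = (t - 6)/(t - 1)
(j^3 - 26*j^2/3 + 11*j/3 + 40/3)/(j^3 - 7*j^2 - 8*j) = (j - 5/3)/j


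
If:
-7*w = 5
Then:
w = -5/7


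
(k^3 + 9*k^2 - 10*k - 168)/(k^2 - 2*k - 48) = (k^2 + 3*k - 28)/(k - 8)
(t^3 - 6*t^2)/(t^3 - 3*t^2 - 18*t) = t/(t + 3)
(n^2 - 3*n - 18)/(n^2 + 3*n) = (n - 6)/n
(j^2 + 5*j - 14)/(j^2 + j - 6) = (j + 7)/(j + 3)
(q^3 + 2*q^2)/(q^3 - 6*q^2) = (q + 2)/(q - 6)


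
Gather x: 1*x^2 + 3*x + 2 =x^2 + 3*x + 2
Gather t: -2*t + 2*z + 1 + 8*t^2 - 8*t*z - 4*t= 8*t^2 + t*(-8*z - 6) + 2*z + 1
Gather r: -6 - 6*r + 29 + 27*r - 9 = 21*r + 14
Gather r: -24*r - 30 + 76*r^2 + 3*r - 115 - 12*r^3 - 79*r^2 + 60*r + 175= -12*r^3 - 3*r^2 + 39*r + 30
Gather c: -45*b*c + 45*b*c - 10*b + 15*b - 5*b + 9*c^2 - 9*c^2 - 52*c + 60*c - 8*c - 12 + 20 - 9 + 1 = 0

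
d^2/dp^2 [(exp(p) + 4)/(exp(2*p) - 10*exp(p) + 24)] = (exp(4*p) + 26*exp(3*p) - 264*exp(2*p) + 256*exp(p) + 1536)*exp(p)/(exp(6*p) - 30*exp(5*p) + 372*exp(4*p) - 2440*exp(3*p) + 8928*exp(2*p) - 17280*exp(p) + 13824)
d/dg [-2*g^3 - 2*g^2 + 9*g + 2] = -6*g^2 - 4*g + 9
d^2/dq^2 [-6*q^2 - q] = -12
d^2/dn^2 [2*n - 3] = 0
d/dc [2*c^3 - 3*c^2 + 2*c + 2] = 6*c^2 - 6*c + 2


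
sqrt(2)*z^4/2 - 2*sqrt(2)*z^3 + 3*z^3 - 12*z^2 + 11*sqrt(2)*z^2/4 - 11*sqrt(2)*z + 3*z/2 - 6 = (z - 4)*(z + sqrt(2)/2)*(z + 3*sqrt(2)/2)*(sqrt(2)*z/2 + 1)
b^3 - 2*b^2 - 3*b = b*(b - 3)*(b + 1)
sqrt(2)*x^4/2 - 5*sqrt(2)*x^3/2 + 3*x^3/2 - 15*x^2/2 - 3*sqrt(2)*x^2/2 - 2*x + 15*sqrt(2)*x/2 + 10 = (x - 5)*(x - sqrt(2))*(x + 2*sqrt(2))*(sqrt(2)*x/2 + 1/2)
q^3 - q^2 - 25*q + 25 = (q - 5)*(q - 1)*(q + 5)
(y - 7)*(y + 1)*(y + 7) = y^3 + y^2 - 49*y - 49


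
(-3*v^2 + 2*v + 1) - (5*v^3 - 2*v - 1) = -5*v^3 - 3*v^2 + 4*v + 2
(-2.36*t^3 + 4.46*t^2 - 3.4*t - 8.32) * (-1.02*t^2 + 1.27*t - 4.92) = 2.4072*t^5 - 7.5464*t^4 + 20.7434*t^3 - 17.7748*t^2 + 6.1616*t + 40.9344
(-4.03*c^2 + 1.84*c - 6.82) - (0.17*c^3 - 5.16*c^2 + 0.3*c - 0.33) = -0.17*c^3 + 1.13*c^2 + 1.54*c - 6.49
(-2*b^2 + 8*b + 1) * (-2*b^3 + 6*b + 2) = 4*b^5 - 16*b^4 - 14*b^3 + 44*b^2 + 22*b + 2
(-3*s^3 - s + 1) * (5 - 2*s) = 6*s^4 - 15*s^3 + 2*s^2 - 7*s + 5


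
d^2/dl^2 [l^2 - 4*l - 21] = 2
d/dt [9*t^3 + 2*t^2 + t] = 27*t^2 + 4*t + 1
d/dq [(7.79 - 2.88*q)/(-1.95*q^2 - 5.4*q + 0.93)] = (-5.616*q^2 + 30.381*q + 39.3876)/(3.8025*q^4 + 21.06*q^3 + 25.533*q^2 - 10.044*q + 0.8649)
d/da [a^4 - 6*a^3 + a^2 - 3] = 2*a*(2*a^2 - 9*a + 1)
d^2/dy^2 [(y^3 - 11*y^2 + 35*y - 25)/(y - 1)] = 2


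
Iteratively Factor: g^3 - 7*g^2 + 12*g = (g - 4)*(g^2 - 3*g) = (g - 4)*(g - 3)*(g)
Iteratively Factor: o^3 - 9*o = (o)*(o^2 - 9) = o*(o + 3)*(o - 3)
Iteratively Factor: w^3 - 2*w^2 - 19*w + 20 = (w - 1)*(w^2 - w - 20) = (w - 1)*(w + 4)*(w - 5)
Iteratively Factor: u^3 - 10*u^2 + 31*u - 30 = (u - 5)*(u^2 - 5*u + 6) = (u - 5)*(u - 3)*(u - 2)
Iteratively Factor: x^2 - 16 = (x - 4)*(x + 4)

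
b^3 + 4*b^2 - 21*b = b*(b - 3)*(b + 7)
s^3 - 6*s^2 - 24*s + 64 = (s - 8)*(s - 2)*(s + 4)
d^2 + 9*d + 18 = (d + 3)*(d + 6)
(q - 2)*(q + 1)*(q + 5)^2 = q^4 + 9*q^3 + 13*q^2 - 45*q - 50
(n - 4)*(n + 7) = n^2 + 3*n - 28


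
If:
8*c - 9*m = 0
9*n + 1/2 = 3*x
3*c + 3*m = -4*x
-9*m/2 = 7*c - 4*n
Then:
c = -1/58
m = -4/261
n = -11/232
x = 17/696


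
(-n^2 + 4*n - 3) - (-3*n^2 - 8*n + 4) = 2*n^2 + 12*n - 7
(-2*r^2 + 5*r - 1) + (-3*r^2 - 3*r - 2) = -5*r^2 + 2*r - 3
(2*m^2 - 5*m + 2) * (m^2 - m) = 2*m^4 - 7*m^3 + 7*m^2 - 2*m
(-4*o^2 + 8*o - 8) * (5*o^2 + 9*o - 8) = -20*o^4 + 4*o^3 + 64*o^2 - 136*o + 64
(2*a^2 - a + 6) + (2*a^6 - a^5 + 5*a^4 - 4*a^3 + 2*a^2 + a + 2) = 2*a^6 - a^5 + 5*a^4 - 4*a^3 + 4*a^2 + 8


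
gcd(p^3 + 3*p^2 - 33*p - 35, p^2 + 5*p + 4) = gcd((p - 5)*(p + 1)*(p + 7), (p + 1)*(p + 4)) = p + 1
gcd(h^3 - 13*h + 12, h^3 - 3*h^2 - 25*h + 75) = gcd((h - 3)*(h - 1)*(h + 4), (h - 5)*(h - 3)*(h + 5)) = h - 3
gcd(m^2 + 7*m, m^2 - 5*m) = m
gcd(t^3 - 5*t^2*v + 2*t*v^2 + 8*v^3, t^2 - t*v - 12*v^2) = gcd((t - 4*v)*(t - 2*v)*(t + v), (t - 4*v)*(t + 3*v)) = t - 4*v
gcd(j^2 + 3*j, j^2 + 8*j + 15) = j + 3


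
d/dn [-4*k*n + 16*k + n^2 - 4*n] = -4*k + 2*n - 4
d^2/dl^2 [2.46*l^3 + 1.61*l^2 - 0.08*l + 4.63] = 14.76*l + 3.22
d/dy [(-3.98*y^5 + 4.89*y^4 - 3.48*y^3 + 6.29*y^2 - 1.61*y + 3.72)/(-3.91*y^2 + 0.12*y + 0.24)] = (46.6854*y^6 - 40.1502*y^5 + 10.5912*y^4 + 3.8592*y^3 - 8.0459*y^2 + 32.1096*y - 0.8328)/(15.2881*y^4 - 0.9384*y^3 - 1.8624*y^2 + 0.0576*y + 0.0576)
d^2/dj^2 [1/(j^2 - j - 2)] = 2*(j^2 - j - (2*j - 1)^2 - 2)/(-j^2 + j + 2)^3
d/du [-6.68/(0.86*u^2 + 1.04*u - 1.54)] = (11.4896*u + 6.9472)/(0.86*u^2 + 1.04*u - 1.54)^2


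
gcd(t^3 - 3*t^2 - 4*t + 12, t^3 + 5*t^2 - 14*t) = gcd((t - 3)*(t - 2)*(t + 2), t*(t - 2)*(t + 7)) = t - 2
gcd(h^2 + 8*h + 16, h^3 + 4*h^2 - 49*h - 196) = h + 4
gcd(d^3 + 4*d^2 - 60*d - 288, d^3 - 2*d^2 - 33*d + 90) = d + 6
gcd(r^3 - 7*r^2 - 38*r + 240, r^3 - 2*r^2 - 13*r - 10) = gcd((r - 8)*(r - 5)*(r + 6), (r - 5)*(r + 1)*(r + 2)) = r - 5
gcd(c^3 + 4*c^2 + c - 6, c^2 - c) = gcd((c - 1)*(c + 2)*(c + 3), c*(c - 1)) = c - 1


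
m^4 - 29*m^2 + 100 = (m - 5)*(m - 2)*(m + 2)*(m + 5)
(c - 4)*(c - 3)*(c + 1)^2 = c^4 - 5*c^3 - c^2 + 17*c + 12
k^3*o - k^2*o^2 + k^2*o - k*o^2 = k*(k - o)*(k*o + o)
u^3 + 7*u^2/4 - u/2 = u*(u - 1/4)*(u + 2)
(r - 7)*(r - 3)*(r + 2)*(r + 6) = r^4 - 2*r^3 - 47*r^2 + 48*r + 252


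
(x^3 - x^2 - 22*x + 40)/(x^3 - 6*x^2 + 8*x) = (x + 5)/x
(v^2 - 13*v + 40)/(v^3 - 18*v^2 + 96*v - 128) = (v - 5)/(v^2 - 10*v + 16)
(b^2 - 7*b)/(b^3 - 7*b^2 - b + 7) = b/(b^2 - 1)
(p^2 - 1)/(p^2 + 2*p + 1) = (p - 1)/(p + 1)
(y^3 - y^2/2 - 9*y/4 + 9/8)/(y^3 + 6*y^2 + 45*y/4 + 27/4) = (4*y^2 - 8*y + 3)/(2*(2*y^2 + 9*y + 9))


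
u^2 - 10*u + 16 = (u - 8)*(u - 2)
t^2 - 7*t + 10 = (t - 5)*(t - 2)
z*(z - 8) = z^2 - 8*z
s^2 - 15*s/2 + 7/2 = (s - 7)*(s - 1/2)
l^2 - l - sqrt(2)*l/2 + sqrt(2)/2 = (l - 1)*(l - sqrt(2)/2)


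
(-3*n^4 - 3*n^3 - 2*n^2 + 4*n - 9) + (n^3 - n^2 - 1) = -3*n^4 - 2*n^3 - 3*n^2 + 4*n - 10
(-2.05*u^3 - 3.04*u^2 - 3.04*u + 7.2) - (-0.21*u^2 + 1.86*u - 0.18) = -2.05*u^3 - 2.83*u^2 - 4.9*u + 7.38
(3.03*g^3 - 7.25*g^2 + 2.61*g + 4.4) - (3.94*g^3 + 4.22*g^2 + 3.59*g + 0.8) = -0.91*g^3 - 11.47*g^2 - 0.98*g + 3.6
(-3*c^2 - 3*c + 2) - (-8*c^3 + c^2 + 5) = 8*c^3 - 4*c^2 - 3*c - 3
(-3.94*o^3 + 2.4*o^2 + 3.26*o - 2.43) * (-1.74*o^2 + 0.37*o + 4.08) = 6.8556*o^5 - 5.6338*o^4 - 20.8596*o^3 + 15.2264*o^2 + 12.4017*o - 9.9144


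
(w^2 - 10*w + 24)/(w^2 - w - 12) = (w - 6)/(w + 3)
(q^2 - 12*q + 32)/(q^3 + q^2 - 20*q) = (q - 8)/(q*(q + 5))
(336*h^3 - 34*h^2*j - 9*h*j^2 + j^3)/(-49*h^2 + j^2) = (-48*h^2 - 2*h*j + j^2)/(7*h + j)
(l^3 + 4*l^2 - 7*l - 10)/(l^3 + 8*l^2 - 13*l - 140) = (l^2 - l - 2)/(l^2 + 3*l - 28)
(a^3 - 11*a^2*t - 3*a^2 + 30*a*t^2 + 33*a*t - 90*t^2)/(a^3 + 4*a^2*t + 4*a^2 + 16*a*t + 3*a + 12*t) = (a^3 - 11*a^2*t - 3*a^2 + 30*a*t^2 + 33*a*t - 90*t^2)/(a^3 + 4*a^2*t + 4*a^2 + 16*a*t + 3*a + 12*t)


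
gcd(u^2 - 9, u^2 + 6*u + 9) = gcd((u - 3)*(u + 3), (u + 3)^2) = u + 3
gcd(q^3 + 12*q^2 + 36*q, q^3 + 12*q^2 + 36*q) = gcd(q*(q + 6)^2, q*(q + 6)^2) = q^3 + 12*q^2 + 36*q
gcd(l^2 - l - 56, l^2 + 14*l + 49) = l + 7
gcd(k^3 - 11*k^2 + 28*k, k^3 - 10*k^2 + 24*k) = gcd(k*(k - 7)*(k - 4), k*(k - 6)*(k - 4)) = k^2 - 4*k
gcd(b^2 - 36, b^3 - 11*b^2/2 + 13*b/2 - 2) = 1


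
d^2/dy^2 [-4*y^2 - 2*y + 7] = -8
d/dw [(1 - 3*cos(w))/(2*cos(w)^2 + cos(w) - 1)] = (6*sin(w)^2 + 4*cos(w) - 8)*sin(w)/(cos(w) + cos(2*w))^2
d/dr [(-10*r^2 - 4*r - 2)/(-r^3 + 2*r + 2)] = 2*(2*(-5*r - 1)*(-r^3 + 2*r + 2) - (3*r^2 - 2)*(5*r^2 + 2*r + 1))/(-r^3 + 2*r + 2)^2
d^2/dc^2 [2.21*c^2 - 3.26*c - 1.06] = 4.42000000000000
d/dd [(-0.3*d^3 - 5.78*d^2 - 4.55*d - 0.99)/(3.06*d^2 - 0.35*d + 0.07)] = (-0.918*d^4 + 0.210000000000001*d^3 + 15.883*d^2 + 5.2496*d - 0.665)/(9.3636*d^4 - 2.142*d^3 + 0.5509*d^2 - 0.049*d + 0.0049)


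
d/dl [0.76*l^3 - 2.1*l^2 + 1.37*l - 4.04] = 2.28*l^2 - 4.2*l + 1.37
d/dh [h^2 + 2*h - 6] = 2*h + 2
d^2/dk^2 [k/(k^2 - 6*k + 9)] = 2*(k + 6)/(k^4 - 12*k^3 + 54*k^2 - 108*k + 81)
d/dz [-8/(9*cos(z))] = -8*sin(z)/(9*cos(z)^2)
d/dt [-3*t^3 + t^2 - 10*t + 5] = -9*t^2 + 2*t - 10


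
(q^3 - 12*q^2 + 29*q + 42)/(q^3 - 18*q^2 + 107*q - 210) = (q + 1)/(q - 5)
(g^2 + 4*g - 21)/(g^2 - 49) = (g - 3)/(g - 7)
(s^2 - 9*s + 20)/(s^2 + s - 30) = (s - 4)/(s + 6)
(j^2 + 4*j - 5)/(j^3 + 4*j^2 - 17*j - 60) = (j - 1)/(j^2 - j - 12)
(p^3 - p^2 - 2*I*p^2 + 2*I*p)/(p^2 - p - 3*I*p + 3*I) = p*(p - 2*I)/(p - 3*I)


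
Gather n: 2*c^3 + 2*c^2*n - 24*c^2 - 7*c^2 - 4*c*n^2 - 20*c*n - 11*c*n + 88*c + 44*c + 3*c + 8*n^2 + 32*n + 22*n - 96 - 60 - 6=2*c^3 - 31*c^2 + 135*c + n^2*(8 - 4*c) + n*(2*c^2 - 31*c + 54) - 162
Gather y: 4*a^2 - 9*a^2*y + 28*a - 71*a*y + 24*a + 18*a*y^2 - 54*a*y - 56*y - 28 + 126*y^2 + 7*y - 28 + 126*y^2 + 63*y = 4*a^2 + 52*a + y^2*(18*a + 252) + y*(-9*a^2 - 125*a + 14) - 56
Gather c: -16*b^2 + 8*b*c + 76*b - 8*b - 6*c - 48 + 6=-16*b^2 + 68*b + c*(8*b - 6) - 42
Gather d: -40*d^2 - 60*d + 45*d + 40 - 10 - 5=-40*d^2 - 15*d + 25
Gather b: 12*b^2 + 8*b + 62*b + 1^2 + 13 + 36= 12*b^2 + 70*b + 50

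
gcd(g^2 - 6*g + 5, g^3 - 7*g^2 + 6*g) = g - 1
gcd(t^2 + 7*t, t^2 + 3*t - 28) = t + 7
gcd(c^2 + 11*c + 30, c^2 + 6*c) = c + 6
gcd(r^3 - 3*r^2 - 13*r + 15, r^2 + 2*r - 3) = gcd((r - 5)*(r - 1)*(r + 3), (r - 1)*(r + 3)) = r^2 + 2*r - 3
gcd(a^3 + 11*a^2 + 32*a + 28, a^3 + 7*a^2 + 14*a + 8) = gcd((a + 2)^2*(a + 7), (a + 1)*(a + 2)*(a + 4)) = a + 2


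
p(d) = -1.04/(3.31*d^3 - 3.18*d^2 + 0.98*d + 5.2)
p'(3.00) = 0.02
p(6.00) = -0.00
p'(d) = -1.04*(-9.93*d^2 + 6.36*d - 0.98)/(3.31*d^3 - 3.18*d^2 + 0.98*d + 5.2)^2 = (10.3272*d^2 - 6.6144*d + 1.0192)/(3.31*d^3 - 3.18*d^2 + 0.98*d + 5.2)^2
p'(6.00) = 0.00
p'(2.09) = 0.06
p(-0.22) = -0.22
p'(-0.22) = 0.13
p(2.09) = -0.04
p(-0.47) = -0.28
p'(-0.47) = 0.47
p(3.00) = -0.02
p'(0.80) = 0.07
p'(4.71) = 0.00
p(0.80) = -0.18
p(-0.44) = -0.27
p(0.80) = -0.18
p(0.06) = -0.20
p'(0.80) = 0.07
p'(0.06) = 0.02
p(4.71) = -0.00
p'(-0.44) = 0.40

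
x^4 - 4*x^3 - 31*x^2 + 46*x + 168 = (x - 7)*(x - 3)*(x + 2)*(x + 4)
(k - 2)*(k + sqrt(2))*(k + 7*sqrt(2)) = k^3 - 2*k^2 + 8*sqrt(2)*k^2 - 16*sqrt(2)*k + 14*k - 28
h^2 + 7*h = h*(h + 7)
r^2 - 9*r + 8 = (r - 8)*(r - 1)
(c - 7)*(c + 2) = c^2 - 5*c - 14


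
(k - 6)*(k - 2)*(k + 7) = k^3 - k^2 - 44*k + 84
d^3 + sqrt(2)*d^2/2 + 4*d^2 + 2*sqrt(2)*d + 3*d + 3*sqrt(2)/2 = (d + 1)*(d + 3)*(d + sqrt(2)/2)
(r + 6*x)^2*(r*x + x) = r^3*x + 12*r^2*x^2 + r^2*x + 36*r*x^3 + 12*r*x^2 + 36*x^3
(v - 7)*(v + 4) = v^2 - 3*v - 28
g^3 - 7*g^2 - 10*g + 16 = (g - 8)*(g - 1)*(g + 2)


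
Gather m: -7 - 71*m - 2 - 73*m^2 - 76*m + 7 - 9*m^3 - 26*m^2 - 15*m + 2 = -9*m^3 - 99*m^2 - 162*m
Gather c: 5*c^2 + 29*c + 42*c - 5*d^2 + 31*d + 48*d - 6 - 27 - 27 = 5*c^2 + 71*c - 5*d^2 + 79*d - 60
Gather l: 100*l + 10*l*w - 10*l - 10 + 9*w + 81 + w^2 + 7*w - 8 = l*(10*w + 90) + w^2 + 16*w + 63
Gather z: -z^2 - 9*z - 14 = -z^2 - 9*z - 14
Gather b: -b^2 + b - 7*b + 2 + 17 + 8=-b^2 - 6*b + 27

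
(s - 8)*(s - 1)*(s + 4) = s^3 - 5*s^2 - 28*s + 32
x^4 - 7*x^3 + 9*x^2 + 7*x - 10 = (x - 5)*(x - 2)*(x - 1)*(x + 1)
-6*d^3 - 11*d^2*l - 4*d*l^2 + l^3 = (-6*d + l)*(d + l)^2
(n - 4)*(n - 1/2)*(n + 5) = n^3 + n^2/2 - 41*n/2 + 10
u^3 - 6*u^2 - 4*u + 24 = (u - 6)*(u - 2)*(u + 2)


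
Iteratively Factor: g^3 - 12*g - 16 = (g + 2)*(g^2 - 2*g - 8) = (g + 2)^2*(g - 4)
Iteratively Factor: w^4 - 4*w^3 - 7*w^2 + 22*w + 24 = (w - 4)*(w^3 - 7*w - 6) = (w - 4)*(w - 3)*(w^2 + 3*w + 2) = (w - 4)*(w - 3)*(w + 2)*(w + 1)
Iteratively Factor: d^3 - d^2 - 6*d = (d - 3)*(d^2 + 2*d) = (d - 3)*(d + 2)*(d)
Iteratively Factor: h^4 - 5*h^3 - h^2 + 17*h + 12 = (h + 1)*(h^3 - 6*h^2 + 5*h + 12) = (h - 3)*(h + 1)*(h^2 - 3*h - 4) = (h - 4)*(h - 3)*(h + 1)*(h + 1)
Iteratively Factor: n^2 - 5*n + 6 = (n - 2)*(n - 3)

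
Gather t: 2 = 2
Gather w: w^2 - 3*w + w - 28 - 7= w^2 - 2*w - 35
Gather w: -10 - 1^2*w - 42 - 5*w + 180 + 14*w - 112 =8*w + 16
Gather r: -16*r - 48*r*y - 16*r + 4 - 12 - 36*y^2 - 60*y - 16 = r*(-48*y - 32) - 36*y^2 - 60*y - 24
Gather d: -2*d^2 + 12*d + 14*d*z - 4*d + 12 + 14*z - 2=-2*d^2 + d*(14*z + 8) + 14*z + 10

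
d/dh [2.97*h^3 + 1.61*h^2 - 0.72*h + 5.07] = 8.91*h^2 + 3.22*h - 0.72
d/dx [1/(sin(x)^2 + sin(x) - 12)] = -(2*sin(x) + 1)*cos(x)/(sin(x)^2 + sin(x) - 12)^2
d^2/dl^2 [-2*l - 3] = 0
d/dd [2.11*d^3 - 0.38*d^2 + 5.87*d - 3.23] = 6.33*d^2 - 0.76*d + 5.87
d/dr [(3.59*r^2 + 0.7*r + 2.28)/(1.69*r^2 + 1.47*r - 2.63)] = (4.0943*r^2 - 26.5898*r - 5.1926)/(2.8561*r^4 + 4.9686*r^3 - 6.7285*r^2 - 7.7322*r + 6.9169)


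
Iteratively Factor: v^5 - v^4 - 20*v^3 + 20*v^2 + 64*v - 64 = (v + 2)*(v^4 - 3*v^3 - 14*v^2 + 48*v - 32) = (v - 2)*(v + 2)*(v^3 - v^2 - 16*v + 16) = (v - 2)*(v - 1)*(v + 2)*(v^2 - 16) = (v - 4)*(v - 2)*(v - 1)*(v + 2)*(v + 4)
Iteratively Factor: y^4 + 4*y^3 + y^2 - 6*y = (y - 1)*(y^3 + 5*y^2 + 6*y) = (y - 1)*(y + 2)*(y^2 + 3*y) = (y - 1)*(y + 2)*(y + 3)*(y)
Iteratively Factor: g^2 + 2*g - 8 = (g - 2)*(g + 4)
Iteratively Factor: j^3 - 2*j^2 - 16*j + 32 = (j - 2)*(j^2 - 16) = (j - 4)*(j - 2)*(j + 4)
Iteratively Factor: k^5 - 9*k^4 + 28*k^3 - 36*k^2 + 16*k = (k - 4)*(k^4 - 5*k^3 + 8*k^2 - 4*k) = k*(k - 4)*(k^3 - 5*k^2 + 8*k - 4) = k*(k - 4)*(k - 2)*(k^2 - 3*k + 2) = k*(k - 4)*(k - 2)^2*(k - 1)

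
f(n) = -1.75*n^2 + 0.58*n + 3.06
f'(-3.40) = 12.48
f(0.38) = 3.03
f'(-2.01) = 7.62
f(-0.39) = 2.57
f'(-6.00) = 21.58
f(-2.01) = -5.18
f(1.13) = 1.48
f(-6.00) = -63.42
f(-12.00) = -255.90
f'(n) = 0.58 - 3.5*n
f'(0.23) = -0.22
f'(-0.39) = 1.94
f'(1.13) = -3.38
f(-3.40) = -19.14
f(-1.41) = -1.24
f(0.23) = 3.10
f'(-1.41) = 5.52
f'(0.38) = -0.75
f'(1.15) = -3.44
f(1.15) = 1.41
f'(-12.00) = 42.58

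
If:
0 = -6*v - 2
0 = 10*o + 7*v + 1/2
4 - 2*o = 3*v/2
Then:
No Solution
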